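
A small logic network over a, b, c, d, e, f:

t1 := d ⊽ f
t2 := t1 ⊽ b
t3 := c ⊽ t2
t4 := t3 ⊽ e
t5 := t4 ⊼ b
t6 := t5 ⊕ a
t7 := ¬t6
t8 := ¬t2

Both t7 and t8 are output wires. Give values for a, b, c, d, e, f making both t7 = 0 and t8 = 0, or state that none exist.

Check with a=0, b=0, c=1, d=0, e=1, f=1:
t1 = d ⊽ f = 0 ⊽ 1 = 0
t2 = t1 ⊽ b = 0 ⊽ 0 = 1
t3 = c ⊽ t2 = 1 ⊽ 1 = 0
t4 = t3 ⊽ e = 0 ⊽ 1 = 0
t5 = t4 ⊼ b = 0 ⊼ 0 = 1
t6 = t5 ⊕ a = 1 ⊕ 0 = 1
t7 = ¬t6 = ¬1 = 0
t8 = ¬t2 = ¬1 = 0
So t7 = 0 and t8 = 0.

a=0, b=0, c=1, d=0, e=1, f=1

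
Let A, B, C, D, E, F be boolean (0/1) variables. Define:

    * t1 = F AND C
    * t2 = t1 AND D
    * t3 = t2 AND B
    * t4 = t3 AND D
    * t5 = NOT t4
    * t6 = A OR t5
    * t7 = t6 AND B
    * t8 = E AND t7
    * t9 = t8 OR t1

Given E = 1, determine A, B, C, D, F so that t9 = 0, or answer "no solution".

A=0, B=0, C=1, D=1, F=0

t9 = t8 OR t1 must be 0, so both t8 = 0 and t1 = 0.
Check with E = 1 and A=0, B=0, C=1, D=1, F=0:
t1 = F AND C = 0 AND 1 = 0
t2 = t1 AND D = 0 AND 1 = 0
t3 = t2 AND B = 0 AND 0 = 0
t4 = t3 AND D = 0 AND 1 = 0
t5 = NOT t4 = NOT 0 = 1
t6 = A OR t5 = 0 OR 1 = 1
t7 = t6 AND B = 1 AND 0 = 0
t8 = E AND t7 = 1 AND 0 = 0
t9 = t8 OR t1 = 0 OR 0 = 0
So t9 = 0.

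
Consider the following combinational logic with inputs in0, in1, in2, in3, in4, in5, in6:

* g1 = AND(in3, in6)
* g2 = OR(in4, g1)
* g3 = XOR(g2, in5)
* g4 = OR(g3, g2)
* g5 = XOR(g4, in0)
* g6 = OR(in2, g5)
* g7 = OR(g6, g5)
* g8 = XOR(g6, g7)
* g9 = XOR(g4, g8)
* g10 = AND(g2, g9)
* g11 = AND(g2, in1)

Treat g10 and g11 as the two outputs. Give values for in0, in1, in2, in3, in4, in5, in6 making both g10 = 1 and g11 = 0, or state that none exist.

Check with in0=1, in1=0, in2=0, in3=1, in4=1, in5=1, in6=0:
g1 = AND(in3, in6) = AND(1, 0) = 0
g2 = OR(in4, g1) = OR(1, 0) = 1
g3 = XOR(g2, in5) = XOR(1, 1) = 0
g4 = OR(g3, g2) = OR(0, 1) = 1
g5 = XOR(g4, in0) = XOR(1, 1) = 0
g6 = OR(in2, g5) = OR(0, 0) = 0
g7 = OR(g6, g5) = OR(0, 0) = 0
g8 = XOR(g6, g7) = XOR(0, 0) = 0
g9 = XOR(g4, g8) = XOR(1, 0) = 1
g10 = AND(g2, g9) = AND(1, 1) = 1
g11 = AND(g2, in1) = AND(1, 0) = 0
So g10 = 1 and g11 = 0.

in0=1, in1=0, in2=0, in3=1, in4=1, in5=1, in6=0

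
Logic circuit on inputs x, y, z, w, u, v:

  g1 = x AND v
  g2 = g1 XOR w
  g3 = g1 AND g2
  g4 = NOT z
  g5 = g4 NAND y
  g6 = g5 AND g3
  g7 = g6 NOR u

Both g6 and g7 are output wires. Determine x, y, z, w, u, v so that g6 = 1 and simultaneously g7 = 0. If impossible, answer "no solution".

x=1 y=0 z=0 w=0 u=0 v=1

Check with x=1 y=0 z=0 w=0 u=0 v=1:
g1 = x AND v = 1 AND 1 = 1
g2 = g1 XOR w = 1 XOR 0 = 1
g3 = g1 AND g2 = 1 AND 1 = 1
g4 = NOT z = NOT 0 = 1
g5 = g4 NAND y = 1 NAND 0 = 1
g6 = g5 AND g3 = 1 AND 1 = 1
g7 = g6 NOR u = 1 NOR 0 = 0
So g6 = 1 and g7 = 0.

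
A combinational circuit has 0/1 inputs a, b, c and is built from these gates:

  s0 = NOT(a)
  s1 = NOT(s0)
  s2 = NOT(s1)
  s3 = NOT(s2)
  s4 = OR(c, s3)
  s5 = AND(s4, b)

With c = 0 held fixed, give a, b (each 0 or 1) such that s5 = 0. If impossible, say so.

a=0 b=0

s5 = AND(s4, b) must be 0, so at least one of s4, b is 0.
Check with c = 0 and a=0, b=0:
s0 = NOT(a) = NOT 0 = 1
s1 = NOT(s0) = NOT 1 = 0
s2 = NOT(s1) = NOT 0 = 1
s3 = NOT(s2) = NOT 1 = 0
s4 = OR(c, s3) = OR(0, 0) = 0
s5 = AND(s4, b) = AND(0, 0) = 0
So s5 = 0.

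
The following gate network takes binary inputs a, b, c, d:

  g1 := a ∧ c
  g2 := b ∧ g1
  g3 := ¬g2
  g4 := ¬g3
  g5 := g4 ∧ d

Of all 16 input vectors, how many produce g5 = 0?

15

g5 = g4 ∧ d must be 0, so at least one of g4, d is 0.
Enumerating the 16 input combinations, 15 give g5 = 0 and 1 give g5 = 1.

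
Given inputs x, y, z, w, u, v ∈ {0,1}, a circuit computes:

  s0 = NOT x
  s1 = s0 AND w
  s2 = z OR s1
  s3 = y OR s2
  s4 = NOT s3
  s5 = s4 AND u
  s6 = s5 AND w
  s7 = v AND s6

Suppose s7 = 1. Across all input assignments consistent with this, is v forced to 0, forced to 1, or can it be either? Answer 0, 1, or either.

s7 = v AND s6 must be 1, so both v = 1 and s6 = 1.
Every assignment with s7 = 1 has v = 1; there are 1 such assignment(s).
  x=1, y=0, z=0, w=1, u=1, v=1

1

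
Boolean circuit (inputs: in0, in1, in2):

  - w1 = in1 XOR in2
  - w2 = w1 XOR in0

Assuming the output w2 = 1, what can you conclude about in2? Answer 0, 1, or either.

Both values of in2 occur among assignments with w2 = 1:
  in2=0: in0=0, in1=1, in2=0
  in2=1: in0=0, in1=0, in2=1

either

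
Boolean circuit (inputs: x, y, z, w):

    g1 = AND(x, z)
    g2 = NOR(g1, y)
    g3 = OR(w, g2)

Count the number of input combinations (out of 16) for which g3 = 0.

5

g3 = OR(w, g2) must be 0, so both w = 0 and g2 = 0.
g2 = NOR(g1, y) must be 0, so at least one of g1, y is 1.
Satisfying assignments:
  x=0, y=1, z=0, w=0
  x=0, y=1, z=1, w=0
  x=1, y=0, z=1, w=0
  x=1, y=1, z=0, w=0
  x=1, y=1, z=1, w=0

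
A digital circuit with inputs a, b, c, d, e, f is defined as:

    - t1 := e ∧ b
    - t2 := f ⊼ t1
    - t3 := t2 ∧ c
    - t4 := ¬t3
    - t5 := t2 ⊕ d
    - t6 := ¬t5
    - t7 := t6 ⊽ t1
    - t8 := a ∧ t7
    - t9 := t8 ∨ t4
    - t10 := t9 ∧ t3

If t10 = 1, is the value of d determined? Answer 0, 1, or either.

0

t10 = t9 ∧ t3 must be 1, so both t9 = 1 and t3 = 1.
t9 = t8 ∨ t4 must be 1, so at least one of t8, t4 is 1.
Every assignment with t10 = 1 has d = 0; there are 6 such assignment(s).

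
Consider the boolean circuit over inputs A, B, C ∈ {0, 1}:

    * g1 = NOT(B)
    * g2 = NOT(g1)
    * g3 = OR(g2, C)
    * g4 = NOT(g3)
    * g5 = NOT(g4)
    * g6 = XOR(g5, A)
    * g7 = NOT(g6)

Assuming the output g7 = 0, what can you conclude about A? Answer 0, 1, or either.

either

Both values of A occur among assignments with g7 = 0:
  A=0: A=0, B=0, C=1
  A=1: A=1, B=0, C=0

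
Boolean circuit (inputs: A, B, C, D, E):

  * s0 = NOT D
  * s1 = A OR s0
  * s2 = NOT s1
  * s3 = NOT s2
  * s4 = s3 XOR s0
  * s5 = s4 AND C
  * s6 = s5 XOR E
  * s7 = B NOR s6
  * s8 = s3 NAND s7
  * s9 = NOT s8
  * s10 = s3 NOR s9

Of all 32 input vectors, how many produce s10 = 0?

s10 = s3 NOR s9 must be 0, so at least one of s3, s9 is 1.
Enumerating the 32 input combinations, 24 give s10 = 0 and 8 give s10 = 1.

24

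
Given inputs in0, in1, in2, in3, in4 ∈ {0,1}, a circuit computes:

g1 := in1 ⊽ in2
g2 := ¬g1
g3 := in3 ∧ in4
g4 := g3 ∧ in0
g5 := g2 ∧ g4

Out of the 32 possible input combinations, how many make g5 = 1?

3

g5 = g2 ∧ g4 must be 1, so both g2 = 1 and g4 = 1.
g2 = ¬g1 must be 1, so g1 = 0.
g4 = g3 ∧ in0 must be 1, so both g3 = 1 and in0 = 1.
Satisfying assignments:
  in0=1, in1=0, in2=1, in3=1, in4=1
  in0=1, in1=1, in2=0, in3=1, in4=1
  in0=1, in1=1, in2=1, in3=1, in4=1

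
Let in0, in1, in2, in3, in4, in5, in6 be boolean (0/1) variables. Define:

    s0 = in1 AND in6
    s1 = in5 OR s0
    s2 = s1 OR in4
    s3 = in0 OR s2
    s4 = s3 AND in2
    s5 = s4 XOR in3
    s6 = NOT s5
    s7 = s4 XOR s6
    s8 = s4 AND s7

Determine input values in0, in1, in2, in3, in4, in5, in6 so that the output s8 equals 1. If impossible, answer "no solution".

in0=0, in1=1, in2=1, in3=0, in4=0, in5=1, in6=0

s8 = s4 AND s7 must be 1, so both s4 = 1 and s7 = 1.
Check with in0=0, in1=1, in2=1, in3=0, in4=0, in5=1, in6=0:
s0 = in1 AND in6 = 1 AND 0 = 0
s1 = in5 OR s0 = 1 OR 0 = 1
s2 = s1 OR in4 = 1 OR 0 = 1
s3 = in0 OR s2 = 0 OR 1 = 1
s4 = s3 AND in2 = 1 AND 1 = 1
s5 = s4 XOR in3 = 1 XOR 0 = 1
s6 = NOT s5 = NOT 1 = 0
s7 = s4 XOR s6 = 1 XOR 0 = 1
s8 = s4 AND s7 = 1 AND 1 = 1
So s8 = 1 as required.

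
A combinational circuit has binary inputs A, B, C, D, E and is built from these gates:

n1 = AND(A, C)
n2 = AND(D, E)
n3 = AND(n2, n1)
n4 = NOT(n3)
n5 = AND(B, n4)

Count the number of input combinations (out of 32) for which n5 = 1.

n5 = AND(B, n4) must be 1, so both B = 1 and n4 = 1.
n4 = NOT(n3) must be 1, so n3 = 0.
Enumerating the 32 input combinations, 15 give n5 = 1 and 17 give n5 = 0.

15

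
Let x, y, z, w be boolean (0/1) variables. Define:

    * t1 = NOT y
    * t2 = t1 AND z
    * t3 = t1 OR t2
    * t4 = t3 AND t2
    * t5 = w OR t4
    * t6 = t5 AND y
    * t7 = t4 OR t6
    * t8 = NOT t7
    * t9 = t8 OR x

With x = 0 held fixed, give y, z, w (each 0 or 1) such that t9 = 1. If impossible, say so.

y=0 z=0 w=0

Check with x = 0 and y=0, z=0, w=0:
t1 = NOT y = NOT 0 = 1
t2 = t1 AND z = 1 AND 0 = 0
t3 = t1 OR t2 = 1 OR 0 = 1
t4 = t3 AND t2 = 1 AND 0 = 0
t5 = w OR t4 = 0 OR 0 = 0
t6 = t5 AND y = 0 AND 0 = 0
t7 = t4 OR t6 = 0 OR 0 = 0
t8 = NOT t7 = NOT 0 = 1
t9 = t8 OR x = 1 OR 0 = 1
So t9 = 1.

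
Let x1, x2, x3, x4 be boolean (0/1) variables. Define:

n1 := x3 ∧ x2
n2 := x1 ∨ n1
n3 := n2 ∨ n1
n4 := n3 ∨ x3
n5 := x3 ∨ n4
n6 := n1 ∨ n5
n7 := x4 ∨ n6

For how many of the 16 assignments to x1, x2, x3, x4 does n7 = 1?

n7 = x4 ∨ n6 must be 1, so at least one of x4, n6 is 1.
Enumerating the 16 input combinations, 14 give n7 = 1 and 2 give n7 = 0.

14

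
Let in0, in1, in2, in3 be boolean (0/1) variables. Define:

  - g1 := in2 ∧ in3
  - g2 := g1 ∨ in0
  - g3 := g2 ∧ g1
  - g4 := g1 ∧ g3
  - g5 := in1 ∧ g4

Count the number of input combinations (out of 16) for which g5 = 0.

g5 = in1 ∧ g4 must be 0, so at least one of in1, g4 is 0.
Enumerating the 16 input combinations, 14 give g5 = 0 and 2 give g5 = 1.

14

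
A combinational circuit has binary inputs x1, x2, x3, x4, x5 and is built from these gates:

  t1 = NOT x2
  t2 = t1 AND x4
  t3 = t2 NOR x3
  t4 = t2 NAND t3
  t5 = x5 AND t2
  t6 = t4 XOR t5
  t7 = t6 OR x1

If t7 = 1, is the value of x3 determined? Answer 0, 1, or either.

Both values of x3 occur among assignments with t7 = 1:
  x3=0: x1=0, x2=0, x3=0, x4=0, x5=0
  x3=1: x1=0, x2=0, x3=1, x4=0, x5=0

either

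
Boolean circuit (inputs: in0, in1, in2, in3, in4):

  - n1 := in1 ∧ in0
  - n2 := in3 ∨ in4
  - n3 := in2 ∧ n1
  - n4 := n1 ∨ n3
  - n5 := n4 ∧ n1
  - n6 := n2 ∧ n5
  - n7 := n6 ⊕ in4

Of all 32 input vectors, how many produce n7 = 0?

n7 = n6 ⊕ in4 must be 0, so n6 and in4 are equal.
Enumerating the 32 input combinations, 18 give n7 = 0 and 14 give n7 = 1.

18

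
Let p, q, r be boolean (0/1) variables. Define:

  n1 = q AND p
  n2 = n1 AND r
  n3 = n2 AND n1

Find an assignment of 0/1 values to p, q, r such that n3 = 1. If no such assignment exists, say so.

n3 = n2 AND n1 must be 1, so both n2 = 1 and n1 = 1.
n2 = n1 AND r must be 1, so both n1 = 1 and r = 1.
n1 = q AND p must be 1, so both q = 1 and p = 1.
Check with p=1, q=1, r=1:
n1 = q AND p = 1 AND 1 = 1
n2 = n1 AND r = 1 AND 1 = 1
n3 = n2 AND n1 = 1 AND 1 = 1
So n3 = 1 as required.

p=1, q=1, r=1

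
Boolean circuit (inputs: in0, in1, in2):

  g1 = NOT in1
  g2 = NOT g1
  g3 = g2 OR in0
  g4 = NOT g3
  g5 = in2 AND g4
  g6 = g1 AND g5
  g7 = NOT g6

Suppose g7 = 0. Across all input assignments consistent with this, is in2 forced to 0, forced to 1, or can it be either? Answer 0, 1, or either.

1

g7 = NOT g6 must be 0, so g6 = 1.
Every assignment with g7 = 0 has in2 = 1; there are 1 such assignment(s).
  in0=0, in1=0, in2=1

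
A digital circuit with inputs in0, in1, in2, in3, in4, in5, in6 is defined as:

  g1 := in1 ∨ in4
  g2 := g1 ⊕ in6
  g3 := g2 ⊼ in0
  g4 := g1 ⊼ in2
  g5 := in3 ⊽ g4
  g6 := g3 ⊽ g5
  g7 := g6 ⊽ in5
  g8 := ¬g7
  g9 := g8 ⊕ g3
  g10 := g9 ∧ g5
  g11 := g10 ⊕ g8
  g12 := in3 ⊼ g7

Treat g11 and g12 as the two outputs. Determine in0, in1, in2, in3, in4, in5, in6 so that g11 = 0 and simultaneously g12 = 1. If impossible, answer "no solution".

Check with in0=1, in1=1, in2=0, in3=0, in4=1, in5=0, in6=1:
g1 = in1 ∨ in4 = 1 ∨ 1 = 1
g2 = g1 ⊕ in6 = 1 ⊕ 1 = 0
g3 = g2 ⊼ in0 = 0 ⊼ 1 = 1
g4 = g1 ⊼ in2 = 1 ⊼ 0 = 1
g5 = in3 ⊽ g4 = 0 ⊽ 1 = 0
g6 = g3 ⊽ g5 = 1 ⊽ 0 = 0
g7 = g6 ⊽ in5 = 0 ⊽ 0 = 1
g8 = ¬g7 = ¬1 = 0
g9 = g8 ⊕ g3 = 0 ⊕ 1 = 1
g10 = g9 ∧ g5 = 1 ∧ 0 = 0
g11 = g10 ⊕ g8 = 0 ⊕ 0 = 0
g12 = in3 ⊼ g7 = 0 ⊼ 1 = 1
So g11 = 0 and g12 = 1.

in0=1, in1=1, in2=0, in3=0, in4=1, in5=0, in6=1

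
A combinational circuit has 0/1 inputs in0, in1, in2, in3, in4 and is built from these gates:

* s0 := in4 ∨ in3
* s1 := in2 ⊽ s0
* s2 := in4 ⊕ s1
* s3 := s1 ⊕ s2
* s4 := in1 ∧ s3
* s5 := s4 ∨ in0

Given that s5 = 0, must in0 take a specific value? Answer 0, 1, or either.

0

s5 = s4 ∨ in0 must be 0, so both s4 = 0 and in0 = 0.
s4 = in1 ∧ s3 must be 0, so at least one of in1, s3 is 0.
Every assignment with s5 = 0 has in0 = 0; there are 12 such assignment(s).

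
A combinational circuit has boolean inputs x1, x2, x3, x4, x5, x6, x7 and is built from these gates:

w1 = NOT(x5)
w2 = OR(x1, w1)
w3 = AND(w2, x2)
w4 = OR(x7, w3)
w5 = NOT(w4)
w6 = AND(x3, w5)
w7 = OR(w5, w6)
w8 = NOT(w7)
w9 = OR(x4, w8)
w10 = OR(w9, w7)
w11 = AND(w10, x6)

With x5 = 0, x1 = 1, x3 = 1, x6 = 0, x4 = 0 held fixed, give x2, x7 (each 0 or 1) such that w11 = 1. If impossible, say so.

With x5 = 0, x1 = 1, x3 = 1, x6 = 0, x4 = 0 fixed, none of the 4 settings of x2, x7 give w11 = 1.
For example, with x2=1, x7=1:
w1 = NOT(x5) = NOT 0 = 1
w2 = OR(x1, w1) = OR(1, 1) = 1
w3 = AND(w2, x2) = AND(1, 1) = 1
w4 = OR(x7, w3) = OR(1, 1) = 1
w5 = NOT(w4) = NOT 1 = 0
w6 = AND(x3, w5) = AND(1, 0) = 0
w7 = OR(w5, w6) = OR(0, 0) = 0
w8 = NOT(w7) = NOT 0 = 1
w9 = OR(x4, w8) = OR(0, 1) = 1
w10 = OR(w9, w7) = OR(1, 0) = 1
w11 = AND(w10, x6) = AND(1, 0) = 0
giving w11 = 0 ≠ 1.

no solution exists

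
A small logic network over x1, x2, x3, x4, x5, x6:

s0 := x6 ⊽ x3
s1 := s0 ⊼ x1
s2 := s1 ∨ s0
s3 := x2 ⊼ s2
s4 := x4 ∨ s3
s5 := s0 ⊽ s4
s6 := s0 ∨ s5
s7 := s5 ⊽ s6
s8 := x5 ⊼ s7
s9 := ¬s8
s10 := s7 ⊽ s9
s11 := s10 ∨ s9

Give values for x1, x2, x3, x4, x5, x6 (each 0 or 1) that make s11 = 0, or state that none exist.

Check with x1=1, x2=1, x3=0, x4=1, x5=0, x6=1:
s0 = x6 ⊽ x3 = 1 ⊽ 0 = 0
s1 = s0 ⊼ x1 = 0 ⊼ 1 = 1
s2 = s1 ∨ s0 = 1 ∨ 0 = 1
s3 = x2 ⊼ s2 = 1 ⊼ 1 = 0
s4 = x4 ∨ s3 = 1 ∨ 0 = 1
s5 = s0 ⊽ s4 = 0 ⊽ 1 = 0
s6 = s0 ∨ s5 = 0 ∨ 0 = 0
s7 = s5 ⊽ s6 = 0 ⊽ 0 = 1
s8 = x5 ⊼ s7 = 0 ⊼ 1 = 1
s9 = ¬s8 = ¬1 = 0
s10 = s7 ⊽ s9 = 1 ⊽ 0 = 0
s11 = s10 ∨ s9 = 0 ∨ 0 = 0
So s11 = 0 as required.

x1=1, x2=1, x3=0, x4=1, x5=0, x6=1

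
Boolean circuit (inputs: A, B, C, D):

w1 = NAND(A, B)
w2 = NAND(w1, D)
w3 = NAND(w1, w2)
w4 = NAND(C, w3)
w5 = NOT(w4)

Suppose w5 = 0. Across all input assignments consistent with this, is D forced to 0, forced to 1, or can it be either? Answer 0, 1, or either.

Both values of D occur among assignments with w5 = 0:
  D=0: A=0, B=0, C=0, D=0
  D=1: A=0, B=0, C=0, D=1

either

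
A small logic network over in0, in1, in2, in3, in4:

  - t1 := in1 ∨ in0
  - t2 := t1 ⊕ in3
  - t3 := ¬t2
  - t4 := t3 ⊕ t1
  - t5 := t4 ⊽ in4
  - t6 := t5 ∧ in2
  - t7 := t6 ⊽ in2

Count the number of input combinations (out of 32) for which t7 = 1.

t7 = t6 ⊽ in2 must be 1, so both t6 = 0 and in2 = 0.
t6 = t5 ∧ in2 must be 0, so at least one of t5, in2 is 0.
Enumerating the 32 input combinations, 16 give t7 = 1 and 16 give t7 = 0.

16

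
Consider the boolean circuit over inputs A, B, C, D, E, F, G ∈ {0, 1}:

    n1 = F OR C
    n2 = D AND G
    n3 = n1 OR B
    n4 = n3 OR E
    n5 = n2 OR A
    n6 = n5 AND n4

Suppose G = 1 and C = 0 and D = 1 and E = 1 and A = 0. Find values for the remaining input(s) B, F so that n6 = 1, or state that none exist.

Check with G = 1 and C = 0 and D = 1 and E = 1 and A = 0 and B=1, F=0:
n1 = F OR C = 0 OR 0 = 0
n2 = D AND G = 1 AND 1 = 1
n3 = n1 OR B = 0 OR 1 = 1
n4 = n3 OR E = 1 OR 1 = 1
n5 = n2 OR A = 1 OR 0 = 1
n6 = n5 AND n4 = 1 AND 1 = 1
So n6 = 1.

B=1, F=0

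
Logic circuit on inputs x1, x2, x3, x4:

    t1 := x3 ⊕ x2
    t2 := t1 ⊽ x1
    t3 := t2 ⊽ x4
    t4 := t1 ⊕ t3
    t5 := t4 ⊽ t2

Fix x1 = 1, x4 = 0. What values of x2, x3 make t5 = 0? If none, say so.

x2=0, x3=0

Check with x1 = 1, x4 = 0 and x2=0, x3=0:
t1 = x3 ⊕ x2 = 0 ⊕ 0 = 0
t2 = t1 ⊽ x1 = 0 ⊽ 1 = 0
t3 = t2 ⊽ x4 = 0 ⊽ 0 = 1
t4 = t1 ⊕ t3 = 0 ⊕ 1 = 1
t5 = t4 ⊽ t2 = 1 ⊽ 0 = 0
So t5 = 0.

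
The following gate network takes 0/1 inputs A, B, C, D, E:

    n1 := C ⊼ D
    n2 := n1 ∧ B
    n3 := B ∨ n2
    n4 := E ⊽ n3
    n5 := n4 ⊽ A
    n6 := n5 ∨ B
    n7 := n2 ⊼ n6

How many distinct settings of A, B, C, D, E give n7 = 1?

n7 = n2 ⊼ n6 must be 1, so at least one of n2, n6 is 0.
Enumerating the 32 input combinations, 20 give n7 = 1 and 12 give n7 = 0.

20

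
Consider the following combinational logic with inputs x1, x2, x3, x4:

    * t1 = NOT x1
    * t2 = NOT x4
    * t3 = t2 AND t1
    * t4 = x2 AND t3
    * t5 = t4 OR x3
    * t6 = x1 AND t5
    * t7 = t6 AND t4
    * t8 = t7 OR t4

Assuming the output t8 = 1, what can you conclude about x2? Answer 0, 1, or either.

t8 = t7 OR t4 must be 1, so at least one of t7, t4 is 1.
Every assignment with t8 = 1 has x2 = 1; there are 2 such assignment(s).
  x1=0, x2=1, x3=0, x4=0
  x1=0, x2=1, x3=1, x4=0

1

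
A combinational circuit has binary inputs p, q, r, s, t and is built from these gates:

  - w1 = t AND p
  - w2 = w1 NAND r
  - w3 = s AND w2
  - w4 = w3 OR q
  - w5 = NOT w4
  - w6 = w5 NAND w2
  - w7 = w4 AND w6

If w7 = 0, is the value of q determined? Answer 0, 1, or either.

0

w7 = w4 AND w6 must be 0, so at least one of w4, w6 is 0.
Every assignment with w7 = 0 has q = 0; there are 9 such assignment(s).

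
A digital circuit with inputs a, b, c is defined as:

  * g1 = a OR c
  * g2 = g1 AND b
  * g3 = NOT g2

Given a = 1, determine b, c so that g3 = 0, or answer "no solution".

b=1 c=0

g3 = NOT g2 must be 0, so g2 = 1.
g2 = g1 AND b must be 1, so both g1 = 1 and b = 1.
Check with a = 1 and b=1, c=0:
g1 = a OR c = 1 OR 0 = 1
g2 = g1 AND b = 1 AND 1 = 1
g3 = NOT g2 = NOT 1 = 0
So g3 = 0.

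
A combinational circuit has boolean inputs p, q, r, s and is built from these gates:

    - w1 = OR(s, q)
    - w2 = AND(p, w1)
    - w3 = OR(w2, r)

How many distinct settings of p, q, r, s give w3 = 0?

w3 = OR(w2, r) must be 0, so both w2 = 0 and r = 0.
w2 = AND(p, w1) must be 0, so at least one of p, w1 is 0.
Satisfying assignments:
  p=0, q=0, r=0, s=0
  p=0, q=0, r=0, s=1
  p=0, q=1, r=0, s=0
  p=0, q=1, r=0, s=1
  p=1, q=0, r=0, s=0

5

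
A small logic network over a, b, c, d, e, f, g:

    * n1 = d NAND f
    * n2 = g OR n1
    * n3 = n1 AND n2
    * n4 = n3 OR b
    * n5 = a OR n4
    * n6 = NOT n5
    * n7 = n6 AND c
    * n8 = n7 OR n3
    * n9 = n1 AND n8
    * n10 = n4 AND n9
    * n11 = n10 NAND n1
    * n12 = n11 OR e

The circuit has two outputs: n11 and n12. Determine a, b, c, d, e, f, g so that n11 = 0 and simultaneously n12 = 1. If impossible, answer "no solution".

a=0, b=0, c=1, d=0, e=1, f=1, g=1

Check with a=0, b=0, c=1, d=0, e=1, f=1, g=1:
n1 = d NAND f = 0 NAND 1 = 1
n2 = g OR n1 = 1 OR 1 = 1
n3 = n1 AND n2 = 1 AND 1 = 1
n4 = n3 OR b = 1 OR 0 = 1
n5 = a OR n4 = 0 OR 1 = 1
n6 = NOT n5 = NOT 1 = 0
n7 = n6 AND c = 0 AND 1 = 0
n8 = n7 OR n3 = 0 OR 1 = 1
n9 = n1 AND n8 = 1 AND 1 = 1
n10 = n4 AND n9 = 1 AND 1 = 1
n11 = n10 NAND n1 = 1 NAND 1 = 0
n12 = n11 OR e = 0 OR 1 = 1
So n11 = 0 and n12 = 1.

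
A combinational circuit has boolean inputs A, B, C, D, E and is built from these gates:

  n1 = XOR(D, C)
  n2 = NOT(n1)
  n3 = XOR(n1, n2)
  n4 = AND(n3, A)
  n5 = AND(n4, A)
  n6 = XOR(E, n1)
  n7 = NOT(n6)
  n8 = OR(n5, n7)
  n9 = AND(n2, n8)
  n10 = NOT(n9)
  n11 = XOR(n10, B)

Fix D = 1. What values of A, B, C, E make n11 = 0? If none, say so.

Check with D = 1 and A=1, B=1, C=0, E=0:
n1 = XOR(D, C) = XOR(1, 0) = 1
n2 = NOT(n1) = NOT 1 = 0
n3 = XOR(n1, n2) = XOR(1, 0) = 1
n4 = AND(n3, A) = AND(1, 1) = 1
n5 = AND(n4, A) = AND(1, 1) = 1
n6 = XOR(E, n1) = XOR(0, 1) = 1
n7 = NOT(n6) = NOT 1 = 0
n8 = OR(n5, n7) = OR(1, 0) = 1
n9 = AND(n2, n8) = AND(0, 1) = 0
n10 = NOT(n9) = NOT 0 = 1
n11 = XOR(n10, B) = XOR(1, 1) = 0
So n11 = 0.

A=1, B=1, C=0, E=0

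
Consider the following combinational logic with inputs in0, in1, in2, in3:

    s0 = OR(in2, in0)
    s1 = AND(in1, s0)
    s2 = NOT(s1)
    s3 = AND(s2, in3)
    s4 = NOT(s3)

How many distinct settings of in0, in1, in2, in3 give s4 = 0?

s4 = NOT(s3) must be 0, so s3 = 1.
s3 = AND(s2, in3) must be 1, so both s2 = 1 and in3 = 1.
Satisfying assignments:
  in0=0, in1=0, in2=0, in3=1
  in0=0, in1=0, in2=1, in3=1
  in0=0, in1=1, in2=0, in3=1
  in0=1, in1=0, in2=0, in3=1
  in0=1, in1=0, in2=1, in3=1

5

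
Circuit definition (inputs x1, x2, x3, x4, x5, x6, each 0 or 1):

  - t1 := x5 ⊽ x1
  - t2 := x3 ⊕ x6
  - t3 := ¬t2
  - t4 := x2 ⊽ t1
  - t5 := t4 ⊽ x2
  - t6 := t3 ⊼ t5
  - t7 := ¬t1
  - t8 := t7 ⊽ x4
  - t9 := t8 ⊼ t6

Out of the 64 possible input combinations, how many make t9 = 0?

t9 = t8 ⊼ t6 must be 0, so both t8 = 1 and t6 = 1.
Satisfying assignments:
  x1=0, x2=0, x3=0, x4=0, x5=0, x6=1
  x1=0, x2=0, x3=1, x4=0, x5=0, x6=0
  x1=0, x2=1, x3=0, x4=0, x5=0, x6=0
  x1=0, x2=1, x3=0, x4=0, x5=0, x6=1
  x1=0, x2=1, x3=1, x4=0, x5=0, x6=0
  x1=0, x2=1, x3=1, x4=0, x5=0, x6=1

6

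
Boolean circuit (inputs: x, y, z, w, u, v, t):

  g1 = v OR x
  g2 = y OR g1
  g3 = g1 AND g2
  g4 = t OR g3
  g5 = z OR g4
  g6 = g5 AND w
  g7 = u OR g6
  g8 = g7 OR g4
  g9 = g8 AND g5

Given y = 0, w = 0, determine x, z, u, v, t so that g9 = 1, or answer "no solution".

g9 = g8 AND g5 must be 1, so both g8 = 1 and g5 = 1.
g8 = g7 OR g4 must be 1, so at least one of g7, g4 is 1.
Check with y = 0, w = 0 and x=1, z=0, u=0, v=0, t=0:
g1 = v OR x = 0 OR 1 = 1
g2 = y OR g1 = 0 OR 1 = 1
g3 = g1 AND g2 = 1 AND 1 = 1
g4 = t OR g3 = 0 OR 1 = 1
g5 = z OR g4 = 0 OR 1 = 1
g6 = g5 AND w = 1 AND 0 = 0
g7 = u OR g6 = 0 OR 0 = 0
g8 = g7 OR g4 = 0 OR 1 = 1
g9 = g8 AND g5 = 1 AND 1 = 1
So g9 = 1.

x=1, z=0, u=0, v=0, t=0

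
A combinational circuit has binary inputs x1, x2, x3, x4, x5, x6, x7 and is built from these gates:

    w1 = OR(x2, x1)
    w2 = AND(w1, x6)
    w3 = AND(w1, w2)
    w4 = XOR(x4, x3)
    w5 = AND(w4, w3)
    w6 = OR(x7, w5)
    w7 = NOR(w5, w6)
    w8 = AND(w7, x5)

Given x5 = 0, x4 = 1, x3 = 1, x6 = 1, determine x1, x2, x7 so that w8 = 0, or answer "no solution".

x1=0, x2=0, x7=0

Check with x5 = 0, x4 = 1, x3 = 1, x6 = 1 and x1=0, x2=0, x7=0:
w1 = OR(x2, x1) = OR(0, 0) = 0
w2 = AND(w1, x6) = AND(0, 1) = 0
w3 = AND(w1, w2) = AND(0, 0) = 0
w4 = XOR(x4, x3) = XOR(1, 1) = 0
w5 = AND(w4, w3) = AND(0, 0) = 0
w6 = OR(x7, w5) = OR(0, 0) = 0
w7 = NOR(w5, w6) = NOR(0, 0) = 1
w8 = AND(w7, x5) = AND(1, 0) = 0
So w8 = 0.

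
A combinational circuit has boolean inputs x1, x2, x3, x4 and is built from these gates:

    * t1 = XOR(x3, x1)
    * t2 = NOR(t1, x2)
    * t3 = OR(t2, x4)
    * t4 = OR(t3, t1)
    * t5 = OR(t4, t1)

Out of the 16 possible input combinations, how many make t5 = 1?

14

t5 = OR(t4, t1) must be 1, so at least one of t4, t1 is 1.
Enumerating the 16 input combinations, 14 give t5 = 1 and 2 give t5 = 0.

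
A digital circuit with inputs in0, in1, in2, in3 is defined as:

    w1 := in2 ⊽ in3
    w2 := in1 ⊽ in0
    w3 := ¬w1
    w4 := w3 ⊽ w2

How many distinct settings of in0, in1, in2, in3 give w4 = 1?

3

w4 = w3 ⊽ w2 must be 1, so both w3 = 0 and w2 = 0.
w3 = ¬w1 must be 0, so w1 = 1.
w2 = in1 ⊽ in0 must be 0, so at least one of in1, in0 is 1.
Satisfying assignments:
  in0=0, in1=1, in2=0, in3=0
  in0=1, in1=0, in2=0, in3=0
  in0=1, in1=1, in2=0, in3=0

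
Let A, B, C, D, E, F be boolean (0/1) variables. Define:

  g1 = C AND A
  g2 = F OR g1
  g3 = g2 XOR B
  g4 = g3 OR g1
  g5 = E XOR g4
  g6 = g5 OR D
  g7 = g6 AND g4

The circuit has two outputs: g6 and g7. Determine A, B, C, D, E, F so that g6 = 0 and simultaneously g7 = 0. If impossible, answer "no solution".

Check with A=1, B=0, C=1, D=0, E=1, F=0:
g1 = C AND A = 1 AND 1 = 1
g2 = F OR g1 = 0 OR 1 = 1
g3 = g2 XOR B = 1 XOR 0 = 1
g4 = g3 OR g1 = 1 OR 1 = 1
g5 = E XOR g4 = 1 XOR 1 = 0
g6 = g5 OR D = 0 OR 0 = 0
g7 = g6 AND g4 = 0 AND 1 = 0
So g6 = 0 and g7 = 0.

A=1, B=0, C=1, D=0, E=1, F=0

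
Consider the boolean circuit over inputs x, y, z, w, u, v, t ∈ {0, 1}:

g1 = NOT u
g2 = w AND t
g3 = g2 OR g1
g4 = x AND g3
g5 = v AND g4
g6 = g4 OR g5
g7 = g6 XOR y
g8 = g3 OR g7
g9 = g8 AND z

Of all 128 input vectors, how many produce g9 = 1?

g9 = g8 AND z must be 1, so both g8 = 1 and z = 1.
g8 = g3 OR g7 must be 1, so at least one of g3, g7 is 1.
Enumerating the 128 input combinations, 52 give g9 = 1 and 76 give g9 = 0.

52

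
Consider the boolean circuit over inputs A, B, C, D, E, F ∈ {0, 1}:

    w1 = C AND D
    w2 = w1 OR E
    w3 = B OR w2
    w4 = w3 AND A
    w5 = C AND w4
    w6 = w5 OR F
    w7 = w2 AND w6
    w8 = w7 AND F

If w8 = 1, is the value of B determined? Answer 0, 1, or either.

Both values of B occur among assignments with w8 = 1:
  B=0: A=0, B=0, C=0, D=0, E=1, F=1
  B=1: A=0, B=1, C=0, D=0, E=1, F=1

either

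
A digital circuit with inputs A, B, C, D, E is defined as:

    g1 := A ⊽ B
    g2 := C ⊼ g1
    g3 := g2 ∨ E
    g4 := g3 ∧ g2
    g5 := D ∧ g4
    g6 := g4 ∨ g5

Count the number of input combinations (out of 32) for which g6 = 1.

28

g6 = g4 ∨ g5 must be 1, so at least one of g4, g5 is 1.
Enumerating the 32 input combinations, 28 give g6 = 1 and 4 give g6 = 0.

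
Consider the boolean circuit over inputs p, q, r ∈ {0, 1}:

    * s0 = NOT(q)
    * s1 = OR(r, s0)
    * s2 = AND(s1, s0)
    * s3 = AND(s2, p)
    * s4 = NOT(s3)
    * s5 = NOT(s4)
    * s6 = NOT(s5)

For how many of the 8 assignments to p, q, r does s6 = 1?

6

s6 = NOT(s5) must be 1, so s5 = 0.
s5 = NOT(s4) must be 0, so s4 = 1.
s4 = NOT(s3) must be 1, so s3 = 0.
Enumerating the 8 input combinations, 6 give s6 = 1 and 2 give s6 = 0.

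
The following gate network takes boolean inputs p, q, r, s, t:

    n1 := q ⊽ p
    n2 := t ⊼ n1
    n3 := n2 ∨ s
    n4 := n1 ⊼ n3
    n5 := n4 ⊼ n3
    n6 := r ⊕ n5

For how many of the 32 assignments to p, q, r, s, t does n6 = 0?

16

n6 = r ⊕ n5 must be 0, so r and n5 are equal.
Enumerating the 32 input combinations, 16 give n6 = 0 and 16 give n6 = 1.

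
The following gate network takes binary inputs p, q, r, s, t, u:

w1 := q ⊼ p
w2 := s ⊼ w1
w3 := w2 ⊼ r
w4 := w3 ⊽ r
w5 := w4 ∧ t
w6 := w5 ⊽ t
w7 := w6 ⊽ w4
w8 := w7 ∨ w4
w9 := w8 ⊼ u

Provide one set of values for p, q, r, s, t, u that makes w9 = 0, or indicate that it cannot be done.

w9 = w8 ⊼ u must be 0, so both w8 = 1 and u = 1.
Check with p=1, q=1, r=0, s=1, t=1, u=1:
w1 = q ⊼ p = 1 ⊼ 1 = 0
w2 = s ⊼ w1 = 1 ⊼ 0 = 1
w3 = w2 ⊼ r = 1 ⊼ 0 = 1
w4 = w3 ⊽ r = 1 ⊽ 0 = 0
w5 = w4 ∧ t = 0 ∧ 1 = 0
w6 = w5 ⊽ t = 0 ⊽ 1 = 0
w7 = w6 ⊽ w4 = 0 ⊽ 0 = 1
w8 = w7 ∨ w4 = 1 ∨ 0 = 1
w9 = w8 ⊼ u = 1 ⊼ 1 = 0
So w9 = 0 as required.

p=1, q=1, r=0, s=1, t=1, u=1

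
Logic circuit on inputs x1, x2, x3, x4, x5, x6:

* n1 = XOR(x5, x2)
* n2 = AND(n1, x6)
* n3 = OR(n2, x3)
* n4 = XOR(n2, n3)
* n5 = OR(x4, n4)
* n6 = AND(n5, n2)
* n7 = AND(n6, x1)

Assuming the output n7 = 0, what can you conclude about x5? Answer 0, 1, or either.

either

Both values of x5 occur among assignments with n7 = 0:
  x5=0: x1=0, x2=0, x3=0, x4=0, x5=0, x6=0
  x5=1: x1=0, x2=0, x3=0, x4=0, x5=1, x6=0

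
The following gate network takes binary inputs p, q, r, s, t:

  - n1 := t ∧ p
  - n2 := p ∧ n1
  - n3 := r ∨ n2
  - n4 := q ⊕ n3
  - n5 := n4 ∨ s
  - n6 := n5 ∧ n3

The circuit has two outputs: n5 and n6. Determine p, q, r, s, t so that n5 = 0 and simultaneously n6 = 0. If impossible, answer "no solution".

Check with p=0, q=1, r=1, s=0, t=1:
n1 = t ∧ p = 1 ∧ 0 = 0
n2 = p ∧ n1 = 0 ∧ 0 = 0
n3 = r ∨ n2 = 1 ∨ 0 = 1
n4 = q ⊕ n3 = 1 ⊕ 1 = 0
n5 = n4 ∨ s = 0 ∨ 0 = 0
n6 = n5 ∧ n3 = 0 ∧ 1 = 0
So n5 = 0 and n6 = 0.

p=0, q=1, r=1, s=0, t=1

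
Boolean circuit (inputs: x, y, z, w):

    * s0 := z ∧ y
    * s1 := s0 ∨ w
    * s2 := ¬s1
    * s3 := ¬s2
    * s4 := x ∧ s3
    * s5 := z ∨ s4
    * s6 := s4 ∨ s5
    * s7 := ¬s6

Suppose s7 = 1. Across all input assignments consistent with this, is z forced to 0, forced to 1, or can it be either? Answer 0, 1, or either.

0

s7 = ¬s6 must be 1, so s6 = 0.
Every assignment with s7 = 1 has z = 0; there are 6 such assignment(s).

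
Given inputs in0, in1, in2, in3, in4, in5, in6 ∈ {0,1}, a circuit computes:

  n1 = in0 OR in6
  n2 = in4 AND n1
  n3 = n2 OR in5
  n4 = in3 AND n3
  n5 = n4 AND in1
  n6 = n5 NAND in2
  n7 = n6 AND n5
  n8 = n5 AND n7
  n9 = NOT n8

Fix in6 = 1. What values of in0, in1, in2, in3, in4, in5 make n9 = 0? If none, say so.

in0=1 in1=1 in2=0 in3=1 in4=0 in5=1

n9 = NOT n8 must be 0, so n8 = 1.
Check with in6 = 1 and in0=1, in1=1, in2=0, in3=1, in4=0, in5=1:
n1 = in0 OR in6 = 1 OR 1 = 1
n2 = in4 AND n1 = 0 AND 1 = 0
n3 = n2 OR in5 = 0 OR 1 = 1
n4 = in3 AND n3 = 1 AND 1 = 1
n5 = n4 AND in1 = 1 AND 1 = 1
n6 = n5 NAND in2 = 1 NAND 0 = 1
n7 = n6 AND n5 = 1 AND 1 = 1
n8 = n5 AND n7 = 1 AND 1 = 1
n9 = NOT n8 = NOT 1 = 0
So n9 = 0.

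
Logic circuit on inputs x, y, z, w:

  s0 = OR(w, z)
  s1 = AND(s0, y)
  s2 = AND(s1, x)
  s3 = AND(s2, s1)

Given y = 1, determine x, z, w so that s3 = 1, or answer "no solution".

x=1 z=1 w=1

Check with y = 1 and x=1, z=1, w=1:
s0 = OR(w, z) = OR(1, 1) = 1
s1 = AND(s0, y) = AND(1, 1) = 1
s2 = AND(s1, x) = AND(1, 1) = 1
s3 = AND(s2, s1) = AND(1, 1) = 1
So s3 = 1.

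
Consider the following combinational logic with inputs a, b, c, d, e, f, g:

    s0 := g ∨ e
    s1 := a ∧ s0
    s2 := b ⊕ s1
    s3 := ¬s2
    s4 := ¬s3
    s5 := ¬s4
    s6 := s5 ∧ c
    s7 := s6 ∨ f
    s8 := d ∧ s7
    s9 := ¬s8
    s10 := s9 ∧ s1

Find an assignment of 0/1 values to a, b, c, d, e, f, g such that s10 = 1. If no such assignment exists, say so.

a=1, b=1, c=0, d=0, e=1, f=0, g=1

s10 = s9 ∧ s1 must be 1, so both s9 = 1 and s1 = 1.
s9 = ¬s8 must be 1, so s8 = 0.
Check with a=1, b=1, c=0, d=0, e=1, f=0, g=1:
s0 = g ∨ e = 1 ∨ 1 = 1
s1 = a ∧ s0 = 1 ∧ 1 = 1
s2 = b ⊕ s1 = 1 ⊕ 1 = 0
s3 = ¬s2 = ¬0 = 1
s4 = ¬s3 = ¬1 = 0
s5 = ¬s4 = ¬0 = 1
s6 = s5 ∧ c = 1 ∧ 0 = 0
s7 = s6 ∨ f = 0 ∨ 0 = 0
s8 = d ∧ s7 = 0 ∧ 0 = 0
s9 = ¬s8 = ¬0 = 1
s10 = s9 ∧ s1 = 1 ∧ 1 = 1
So s10 = 1 as required.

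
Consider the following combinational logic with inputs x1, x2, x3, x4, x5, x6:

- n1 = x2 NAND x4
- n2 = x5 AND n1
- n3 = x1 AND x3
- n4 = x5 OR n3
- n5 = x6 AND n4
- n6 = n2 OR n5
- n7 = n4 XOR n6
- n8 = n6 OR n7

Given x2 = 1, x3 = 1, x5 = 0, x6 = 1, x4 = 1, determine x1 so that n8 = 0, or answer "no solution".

x1=0

Check with x2 = 1, x3 = 1, x5 = 0, x6 = 1, x4 = 1 and x1=0:
n1 = x2 NAND x4 = 1 NAND 1 = 0
n2 = x5 AND n1 = 0 AND 0 = 0
n3 = x1 AND x3 = 0 AND 1 = 0
n4 = x5 OR n3 = 0 OR 0 = 0
n5 = x6 AND n4 = 1 AND 0 = 0
n6 = n2 OR n5 = 0 OR 0 = 0
n7 = n4 XOR n6 = 0 XOR 0 = 0
n8 = n6 OR n7 = 0 OR 0 = 0
So n8 = 0.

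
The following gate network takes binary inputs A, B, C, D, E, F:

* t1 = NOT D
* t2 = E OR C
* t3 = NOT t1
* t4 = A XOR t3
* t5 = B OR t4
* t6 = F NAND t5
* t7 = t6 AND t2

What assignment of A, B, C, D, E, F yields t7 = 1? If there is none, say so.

t7 = t6 AND t2 must be 1, so both t6 = 1 and t2 = 1.
t6 = F NAND t5 must be 1, so at least one of F, t5 is 0.
Check with A=1, B=0, C=0, D=1, E=1, F=1:
t1 = NOT D = NOT 1 = 0
t2 = E OR C = 1 OR 0 = 1
t3 = NOT t1 = NOT 0 = 1
t4 = A XOR t3 = 1 XOR 1 = 0
t5 = B OR t4 = 0 OR 0 = 0
t6 = F NAND t5 = 1 NAND 0 = 1
t7 = t6 AND t2 = 1 AND 1 = 1
So t7 = 1 as required.

A=1, B=0, C=0, D=1, E=1, F=1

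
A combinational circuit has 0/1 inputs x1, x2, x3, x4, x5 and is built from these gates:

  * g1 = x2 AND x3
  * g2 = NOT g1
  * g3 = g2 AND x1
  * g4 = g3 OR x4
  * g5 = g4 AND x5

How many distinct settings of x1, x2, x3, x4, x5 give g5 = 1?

11

g5 = g4 AND x5 must be 1, so both g4 = 1 and x5 = 1.
g4 = g3 OR x4 must be 1, so at least one of g3, x4 is 1.
Enumerating the 32 input combinations, 11 give g5 = 1 and 21 give g5 = 0.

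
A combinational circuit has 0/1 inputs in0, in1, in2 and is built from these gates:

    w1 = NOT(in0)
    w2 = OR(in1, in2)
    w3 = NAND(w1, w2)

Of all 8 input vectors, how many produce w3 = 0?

3

w3 = NAND(w1, w2) must be 0, so both w1 = 1 and w2 = 1.
w1 = NOT(in0) must be 1, so in0 = 0.
w2 = OR(in1, in2) must be 1, so at least one of in1, in2 is 1.
Satisfying assignments:
  in0=0, in1=0, in2=1
  in0=0, in1=1, in2=0
  in0=0, in1=1, in2=1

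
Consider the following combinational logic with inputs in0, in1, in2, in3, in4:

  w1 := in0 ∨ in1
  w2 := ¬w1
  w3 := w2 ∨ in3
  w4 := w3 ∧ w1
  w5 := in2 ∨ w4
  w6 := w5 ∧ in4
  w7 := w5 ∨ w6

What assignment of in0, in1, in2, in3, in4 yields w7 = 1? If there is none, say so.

in0=1 in1=1 in2=1 in3=0 in4=1

w7 = w5 ∨ w6 must be 1, so at least one of w5, w6 is 1.
Check with in0=1 in1=1 in2=1 in3=0 in4=1:
w1 = in0 ∨ in1 = 1 ∨ 1 = 1
w2 = ¬w1 = ¬1 = 0
w3 = w2 ∨ in3 = 0 ∨ 0 = 0
w4 = w3 ∧ w1 = 0 ∧ 1 = 0
w5 = in2 ∨ w4 = 1 ∨ 0 = 1
w6 = w5 ∧ in4 = 1 ∧ 1 = 1
w7 = w5 ∨ w6 = 1 ∨ 1 = 1
So w7 = 1 as required.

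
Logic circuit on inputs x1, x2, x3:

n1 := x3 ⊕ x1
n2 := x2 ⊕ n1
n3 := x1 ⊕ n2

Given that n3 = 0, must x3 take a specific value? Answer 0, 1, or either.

Both values of x3 occur among assignments with n3 = 0:
  x3=0: x1=0, x2=0, x3=0
  x3=1: x1=0, x2=1, x3=1

either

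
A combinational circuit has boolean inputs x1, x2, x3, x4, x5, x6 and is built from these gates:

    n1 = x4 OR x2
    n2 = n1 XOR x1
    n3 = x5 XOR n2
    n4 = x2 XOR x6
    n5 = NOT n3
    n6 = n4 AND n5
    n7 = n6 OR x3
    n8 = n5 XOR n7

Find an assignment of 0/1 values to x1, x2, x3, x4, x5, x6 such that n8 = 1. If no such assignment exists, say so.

Check with x1=0, x2=0, x3=1, x4=1, x5=0, x6=1:
n1 = x4 OR x2 = 1 OR 0 = 1
n2 = n1 XOR x1 = 1 XOR 0 = 1
n3 = x5 XOR n2 = 0 XOR 1 = 1
n4 = x2 XOR x6 = 0 XOR 1 = 1
n5 = NOT n3 = NOT 1 = 0
n6 = n4 AND n5 = 1 AND 0 = 0
n7 = n6 OR x3 = 0 OR 1 = 1
n8 = n5 XOR n7 = 0 XOR 1 = 1
So n8 = 1 as required.

x1=0, x2=0, x3=1, x4=1, x5=0, x6=1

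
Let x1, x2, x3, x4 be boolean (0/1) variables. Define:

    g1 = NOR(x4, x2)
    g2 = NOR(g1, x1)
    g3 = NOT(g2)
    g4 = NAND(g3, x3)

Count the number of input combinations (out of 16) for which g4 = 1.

g4 = NAND(g3, x3) must be 1, so at least one of g3, x3 is 0.
Enumerating the 16 input combinations, 11 give g4 = 1 and 5 give g4 = 0.

11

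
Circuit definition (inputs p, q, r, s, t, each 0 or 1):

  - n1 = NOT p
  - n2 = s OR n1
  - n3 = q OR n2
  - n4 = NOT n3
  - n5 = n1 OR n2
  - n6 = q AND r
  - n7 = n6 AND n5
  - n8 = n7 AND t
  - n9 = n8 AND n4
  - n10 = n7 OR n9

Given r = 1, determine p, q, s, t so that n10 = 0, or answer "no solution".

p=0, q=0, s=0, t=1

n10 = n7 OR n9 must be 0, so both n7 = 0 and n9 = 0.
n7 = n6 AND n5 must be 0, so at least one of n6, n5 is 0.
Check with r = 1 and p=0, q=0, s=0, t=1:
n1 = NOT p = NOT 0 = 1
n2 = s OR n1 = 0 OR 1 = 1
n3 = q OR n2 = 0 OR 1 = 1
n4 = NOT n3 = NOT 1 = 0
n5 = n1 OR n2 = 1 OR 1 = 1
n6 = q AND r = 0 AND 1 = 0
n7 = n6 AND n5 = 0 AND 1 = 0
n8 = n7 AND t = 0 AND 1 = 0
n9 = n8 AND n4 = 0 AND 0 = 0
n10 = n7 OR n9 = 0 OR 0 = 0
So n10 = 0.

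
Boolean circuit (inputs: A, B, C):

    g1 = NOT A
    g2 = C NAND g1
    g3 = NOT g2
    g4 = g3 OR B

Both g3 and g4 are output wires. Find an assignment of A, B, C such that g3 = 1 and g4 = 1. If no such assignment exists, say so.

A=0, B=0, C=1

Check with A=0, B=0, C=1:
g1 = NOT A = NOT 0 = 1
g2 = C NAND g1 = 1 NAND 1 = 0
g3 = NOT g2 = NOT 0 = 1
g4 = g3 OR B = 1 OR 0 = 1
So g3 = 1 and g4 = 1.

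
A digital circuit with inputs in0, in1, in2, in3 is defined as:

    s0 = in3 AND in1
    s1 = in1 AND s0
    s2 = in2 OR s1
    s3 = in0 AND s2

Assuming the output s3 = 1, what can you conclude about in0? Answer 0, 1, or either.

1

s3 = in0 AND s2 must be 1, so both in0 = 1 and s2 = 1.
s2 = in2 OR s1 must be 1, so at least one of in2, s1 is 1.
Every assignment with s3 = 1 has in0 = 1; there are 5 such assignment(s).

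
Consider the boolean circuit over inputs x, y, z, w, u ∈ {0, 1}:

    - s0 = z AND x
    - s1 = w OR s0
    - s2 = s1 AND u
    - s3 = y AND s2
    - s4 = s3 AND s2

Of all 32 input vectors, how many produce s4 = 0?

s4 = s3 AND s2 must be 0, so at least one of s3, s2 is 0.
Enumerating the 32 input combinations, 27 give s4 = 0 and 5 give s4 = 1.

27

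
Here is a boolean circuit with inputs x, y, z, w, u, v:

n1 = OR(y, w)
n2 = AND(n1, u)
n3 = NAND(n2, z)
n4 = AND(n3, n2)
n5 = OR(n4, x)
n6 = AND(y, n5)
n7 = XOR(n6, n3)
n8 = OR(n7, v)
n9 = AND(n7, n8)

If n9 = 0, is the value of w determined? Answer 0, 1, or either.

either

Both values of w occur among assignments with n9 = 0:
  w=0: x=0, y=1, z=0, w=0, u=1, v=0
  w=1: x=0, y=0, z=1, w=1, u=1, v=0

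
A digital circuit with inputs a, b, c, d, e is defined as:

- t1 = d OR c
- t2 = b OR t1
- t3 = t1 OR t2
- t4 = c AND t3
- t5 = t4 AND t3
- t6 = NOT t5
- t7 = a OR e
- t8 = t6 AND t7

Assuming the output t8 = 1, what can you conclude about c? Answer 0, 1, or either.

0

t8 = t6 AND t7 must be 1, so both t6 = 1 and t7 = 1.
t6 = NOT t5 must be 1, so t5 = 0.
t7 = a OR e must be 1, so at least one of a, e is 1.
Every assignment with t8 = 1 has c = 0; there are 12 such assignment(s).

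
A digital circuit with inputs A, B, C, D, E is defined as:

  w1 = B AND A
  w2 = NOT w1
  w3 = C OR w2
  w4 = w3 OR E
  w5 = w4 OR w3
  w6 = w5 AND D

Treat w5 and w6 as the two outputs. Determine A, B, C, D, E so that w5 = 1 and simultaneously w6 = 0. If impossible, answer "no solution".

A=0 B=0 C=1 D=0 E=1

Check with A=0 B=0 C=1 D=0 E=1:
w1 = B AND A = 0 AND 0 = 0
w2 = NOT w1 = NOT 0 = 1
w3 = C OR w2 = 1 OR 1 = 1
w4 = w3 OR E = 1 OR 1 = 1
w5 = w4 OR w3 = 1 OR 1 = 1
w6 = w5 AND D = 1 AND 0 = 0
So w5 = 1 and w6 = 0.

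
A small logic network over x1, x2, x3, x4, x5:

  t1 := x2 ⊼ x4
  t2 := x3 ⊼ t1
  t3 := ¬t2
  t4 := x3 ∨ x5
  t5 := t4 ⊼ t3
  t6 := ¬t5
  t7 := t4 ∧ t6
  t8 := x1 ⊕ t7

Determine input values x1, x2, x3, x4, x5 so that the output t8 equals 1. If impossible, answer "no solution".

x1=1, x2=1, x3=0, x4=1, x5=1

Check with x1=1, x2=1, x3=0, x4=1, x5=1:
t1 = x2 ⊼ x4 = 1 ⊼ 1 = 0
t2 = x3 ⊼ t1 = 0 ⊼ 0 = 1
t3 = ¬t2 = ¬1 = 0
t4 = x3 ∨ x5 = 0 ∨ 1 = 1
t5 = t4 ⊼ t3 = 1 ⊼ 0 = 1
t6 = ¬t5 = ¬1 = 0
t7 = t4 ∧ t6 = 1 ∧ 0 = 0
t8 = x1 ⊕ t7 = 1 ⊕ 0 = 1
So t8 = 1 as required.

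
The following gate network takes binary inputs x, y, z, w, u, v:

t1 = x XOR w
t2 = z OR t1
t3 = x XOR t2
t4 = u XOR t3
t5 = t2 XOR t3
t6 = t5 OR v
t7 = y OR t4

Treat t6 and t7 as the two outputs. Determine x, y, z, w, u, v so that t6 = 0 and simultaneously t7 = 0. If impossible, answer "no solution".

x=0, y=0, z=1, w=1, u=1, v=0

Check with x=0, y=0, z=1, w=1, u=1, v=0:
t1 = x XOR w = 0 XOR 1 = 1
t2 = z OR t1 = 1 OR 1 = 1
t3 = x XOR t2 = 0 XOR 1 = 1
t4 = u XOR t3 = 1 XOR 1 = 0
t5 = t2 XOR t3 = 1 XOR 1 = 0
t6 = t5 OR v = 0 OR 0 = 0
t7 = y OR t4 = 0 OR 0 = 0
So t6 = 0 and t7 = 0.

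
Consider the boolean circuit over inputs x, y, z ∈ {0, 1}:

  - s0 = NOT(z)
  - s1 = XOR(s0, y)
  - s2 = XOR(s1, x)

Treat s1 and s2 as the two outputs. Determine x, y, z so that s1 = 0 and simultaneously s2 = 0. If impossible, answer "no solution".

Check with x=0, y=0, z=1:
s0 = NOT(z) = NOT 1 = 0
s1 = XOR(s0, y) = XOR(0, 0) = 0
s2 = XOR(s1, x) = XOR(0, 0) = 0
So s1 = 0 and s2 = 0.

x=0, y=0, z=1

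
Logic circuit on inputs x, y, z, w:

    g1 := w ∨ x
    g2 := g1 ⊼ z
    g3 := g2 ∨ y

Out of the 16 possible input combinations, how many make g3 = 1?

g3 = g2 ∨ y must be 1, so at least one of g2, y is 1.
Enumerating the 16 input combinations, 13 give g3 = 1 and 3 give g3 = 0.

13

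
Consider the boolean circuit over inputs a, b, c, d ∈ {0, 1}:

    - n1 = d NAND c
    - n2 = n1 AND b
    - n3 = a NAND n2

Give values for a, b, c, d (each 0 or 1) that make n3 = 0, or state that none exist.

a=1, b=1, c=0, d=1

n3 = a NAND n2 must be 0, so both a = 1 and n2 = 1.
n2 = n1 AND b must be 1, so both n1 = 1 and b = 1.
n1 = d NAND c must be 1, so at least one of d, c is 0.
Check with a=1, b=1, c=0, d=1:
n1 = d NAND c = 1 NAND 0 = 1
n2 = n1 AND b = 1 AND 1 = 1
n3 = a NAND n2 = 1 NAND 1 = 0
So n3 = 0 as required.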